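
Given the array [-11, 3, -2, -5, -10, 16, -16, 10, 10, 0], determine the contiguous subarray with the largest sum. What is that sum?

Using Kadane's algorithm on [-11, 3, -2, -5, -10, 16, -16, 10, 10, 0]:

Scanning through the array:
Position 1 (value 3): max_ending_here = 3, max_so_far = 3
Position 2 (value -2): max_ending_here = 1, max_so_far = 3
Position 3 (value -5): max_ending_here = -4, max_so_far = 3
Position 4 (value -10): max_ending_here = -10, max_so_far = 3
Position 5 (value 16): max_ending_here = 16, max_so_far = 16
Position 6 (value -16): max_ending_here = 0, max_so_far = 16
Position 7 (value 10): max_ending_here = 10, max_so_far = 16
Position 8 (value 10): max_ending_here = 20, max_so_far = 20
Position 9 (value 0): max_ending_here = 20, max_so_far = 20

Maximum subarray: [16, -16, 10, 10]
Maximum sum: 20

The maximum subarray is [16, -16, 10, 10] with sum 20. This subarray runs from index 5 to index 8.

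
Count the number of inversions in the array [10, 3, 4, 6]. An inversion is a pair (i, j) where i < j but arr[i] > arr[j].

Finding inversions in [10, 3, 4, 6]:

(0, 1): arr[0]=10 > arr[1]=3
(0, 2): arr[0]=10 > arr[2]=4
(0, 3): arr[0]=10 > arr[3]=6

Total inversions: 3

The array has 3 inversion(s): (0,1), (0,2), (0,3). Each pair (i,j) satisfies i < j and arr[i] > arr[j].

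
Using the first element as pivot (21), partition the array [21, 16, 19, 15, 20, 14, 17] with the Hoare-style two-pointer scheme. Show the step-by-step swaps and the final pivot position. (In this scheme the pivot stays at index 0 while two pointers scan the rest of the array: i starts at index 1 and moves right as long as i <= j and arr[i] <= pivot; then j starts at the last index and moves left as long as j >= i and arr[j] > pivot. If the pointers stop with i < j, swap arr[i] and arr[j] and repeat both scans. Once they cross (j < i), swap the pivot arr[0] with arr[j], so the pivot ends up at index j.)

Hoare-style two-pointer partition with pivot = 21:

Initial array: [21, 16, 19, 15, 20, 14, 17]

Pointers start at i = 1, j = 6.
i ends at 7, j ends at 6: the pointers have crossed (j < i), so scanning stops.

Swap pivot arr[0] with arr[6] to place pivot at position 6: [17, 16, 19, 15, 20, 14, 21]
Pivot position: 6

After partitioning with pivot 21, the array becomes [17, 16, 19, 15, 20, 14, 21]. The pivot is placed at index 6. All elements to the left of the pivot are <= 21, and all elements to the right are > 21.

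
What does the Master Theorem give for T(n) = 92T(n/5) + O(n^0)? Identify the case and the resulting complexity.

Master Theorem for T(n) = 92T(n/5) + O(n^0):

a = 92, b = 5, c = 0
log_b(a) = log_5(92) = 2.8095

Case 1: c = 0 < log_5(92) = 2.8095
T(n) = O(n^(log_5 92))

For T(n) = 92T(n/5) + O(n^0): log_5(92) = 2.8095. This is Case 1 of the Master Theorem (c < log_b(a), work dominated by leaves), giving O(n^(log_5 92)).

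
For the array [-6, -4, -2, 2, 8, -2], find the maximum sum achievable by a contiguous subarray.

Using Kadane's algorithm on [-6, -4, -2, 2, 8, -2]:

Scanning through the array:
Position 1 (value -4): max_ending_here = -4, max_so_far = -4
Position 2 (value -2): max_ending_here = -2, max_so_far = -2
Position 3 (value 2): max_ending_here = 2, max_so_far = 2
Position 4 (value 8): max_ending_here = 10, max_so_far = 10
Position 5 (value -2): max_ending_here = 8, max_so_far = 10

Maximum subarray: [2, 8]
Maximum sum: 10

The maximum subarray is [2, 8] with sum 10. This subarray runs from index 3 to index 4.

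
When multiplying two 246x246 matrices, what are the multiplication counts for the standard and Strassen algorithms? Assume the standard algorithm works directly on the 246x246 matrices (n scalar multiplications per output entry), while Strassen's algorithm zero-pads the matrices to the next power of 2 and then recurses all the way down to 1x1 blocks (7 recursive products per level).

Matrix multiplication for 246x246 matrices:

Strassen's algorithm requires power-of-2 dimensions. Pad 246x246 to 256x256 (next power of 2).

Standard algorithm: 246^3 = 14886936 multiplications
Strassen's algorithm: 7^(log2(256)) = 7^8 = 5764801 multiplications
Savings: 14886936 - 5764801 = 9122135 multiplications

Standard: 14886936 multiplications (246^3). Strassen: 5764801 multiplications (7^8, after padding to 256x256). Strassen reduces 8 recursive multiplications to 7 at each level.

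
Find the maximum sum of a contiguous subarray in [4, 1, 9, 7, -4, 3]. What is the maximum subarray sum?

Using Kadane's algorithm on [4, 1, 9, 7, -4, 3]:

Scanning through the array:
Position 1 (value 1): max_ending_here = 5, max_so_far = 5
Position 2 (value 9): max_ending_here = 14, max_so_far = 14
Position 3 (value 7): max_ending_here = 21, max_so_far = 21
Position 4 (value -4): max_ending_here = 17, max_so_far = 21
Position 5 (value 3): max_ending_here = 20, max_so_far = 21

Maximum subarray: [4, 1, 9, 7]
Maximum sum: 21

The maximum subarray is [4, 1, 9, 7] with sum 21. This subarray runs from index 0 to index 3.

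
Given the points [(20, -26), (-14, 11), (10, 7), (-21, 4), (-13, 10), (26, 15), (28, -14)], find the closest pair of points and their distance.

Computing all pairwise distances among 7 points:

d((20, -26), (-14, 11)) = 50.2494
d((20, -26), (10, 7)) = 34.4819
d((20, -26), (-21, 4)) = 50.8035
d((20, -26), (-13, 10)) = 48.8365
d((20, -26), (26, 15)) = 41.4367
d((20, -26), (28, -14)) = 14.4222
d((-14, 11), (10, 7)) = 24.3311
d((-14, 11), (-21, 4)) = 9.8995
d((-14, 11), (-13, 10)) = 1.4142 <-- minimum
d((-14, 11), (26, 15)) = 40.1995
d((-14, 11), (28, -14)) = 48.8774
d((10, 7), (-21, 4)) = 31.1448
d((10, 7), (-13, 10)) = 23.1948
d((10, 7), (26, 15)) = 17.8885
d((10, 7), (28, -14)) = 27.6586
d((-21, 4), (-13, 10)) = 10.0
d((-21, 4), (26, 15)) = 48.2701
d((-21, 4), (28, -14)) = 52.2015
d((-13, 10), (26, 15)) = 39.3192
d((-13, 10), (28, -14)) = 47.5079
d((26, 15), (28, -14)) = 29.0689

Closest pair: (-14, 11) and (-13, 10) with distance 1.4142

The closest pair is (-14, 11) and (-13, 10) with Euclidean distance 1.4142. For 7 points, brute-force pairwise comparison is shown above. For large n, the divide-and-conquer algorithm (sort by x, recurse on halves, check the dividing strip) achieves O(n log n).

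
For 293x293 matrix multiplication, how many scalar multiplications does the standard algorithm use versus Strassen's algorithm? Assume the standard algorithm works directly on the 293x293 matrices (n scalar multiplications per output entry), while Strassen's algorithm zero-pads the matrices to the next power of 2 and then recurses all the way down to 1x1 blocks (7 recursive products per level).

Matrix multiplication for 293x293 matrices:

Strassen's algorithm requires power-of-2 dimensions. Pad 293x293 to 512x512 (next power of 2).

Standard algorithm: 293^3 = 25153757 multiplications
Strassen's algorithm: 7^(log2(512)) = 7^9 = 40353607 multiplications
Difference: 25153757 - 40353607 = -15199850 (Strassen uses MORE here due to padding overhead — for small or just-over-power-of-2 n, padding can outweigh the per-level savings)

Standard: 25153757 multiplications (293^3). Strassen: 40353607 multiplications (7^9, after padding to 512x512). Strassen reduces 8 recursive multiplications to 7 at each level.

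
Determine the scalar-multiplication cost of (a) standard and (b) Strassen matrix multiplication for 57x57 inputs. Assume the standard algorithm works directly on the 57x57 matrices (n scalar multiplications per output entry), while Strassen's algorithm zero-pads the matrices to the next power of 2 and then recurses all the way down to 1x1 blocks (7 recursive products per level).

Matrix multiplication for 57x57 matrices:

Strassen's algorithm requires power-of-2 dimensions. Pad 57x57 to 64x64 (next power of 2).

Standard algorithm: 57^3 = 185193 multiplications
Strassen's algorithm: 7^(log2(64)) = 7^6 = 117649 multiplications
Savings: 185193 - 117649 = 67544 multiplications

Standard: 185193 multiplications (57^3). Strassen: 117649 multiplications (7^6, after padding to 64x64). Strassen reduces 8 recursive multiplications to 7 at each level.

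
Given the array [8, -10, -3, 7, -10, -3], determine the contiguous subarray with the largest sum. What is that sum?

Using Kadane's algorithm on [8, -10, -3, 7, -10, -3]:

Scanning through the array:
Position 1 (value -10): max_ending_here = -2, max_so_far = 8
Position 2 (value -3): max_ending_here = -3, max_so_far = 8
Position 3 (value 7): max_ending_here = 7, max_so_far = 8
Position 4 (value -10): max_ending_here = -3, max_so_far = 8
Position 5 (value -3): max_ending_here = -3, max_so_far = 8

Maximum subarray: [8]
Maximum sum: 8

The maximum subarray is [8] with sum 8. This subarray runs from index 0 to index 0.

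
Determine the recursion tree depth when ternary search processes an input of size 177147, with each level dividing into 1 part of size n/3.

For divide and conquer with division factor 3:

Problem sizes at each level:
Level 0: 177147
Level 1: 59049
Level 2: 19683
Level 3: 6561
Level 4: 2187
Level 5: 729
Level 6: 243
Level 7: 81
Level 8: 27
Level 9: 9
Level 10: 3
Level 11: 1

The root is level 0 and the size-1 base case is level 11 (the tree spans levels 0 through 11, i.e. 12 levels counting the root), so the depth is the number of divisions: log_3(177147) = 11

The recursion tree depth is log_3(177147) = 11. At each level, the problem size is divided by 3, so it takes 11 divisions to reduce to a base case of size 1. The algorithm makes 1 recursive call at each level.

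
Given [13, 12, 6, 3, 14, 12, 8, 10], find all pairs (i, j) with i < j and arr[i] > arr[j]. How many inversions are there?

Finding inversions in [13, 12, 6, 3, 14, 12, 8, 10]:

(0, 1): arr[0]=13 > arr[1]=12
(0, 2): arr[0]=13 > arr[2]=6
(0, 3): arr[0]=13 > arr[3]=3
(0, 5): arr[0]=13 > arr[5]=12
(0, 6): arr[0]=13 > arr[6]=8
(0, 7): arr[0]=13 > arr[7]=10
(1, 2): arr[1]=12 > arr[2]=6
(1, 3): arr[1]=12 > arr[3]=3
(1, 6): arr[1]=12 > arr[6]=8
(1, 7): arr[1]=12 > arr[7]=10
(2, 3): arr[2]=6 > arr[3]=3
(4, 5): arr[4]=14 > arr[5]=12
(4, 6): arr[4]=14 > arr[6]=8
(4, 7): arr[4]=14 > arr[7]=10
(5, 6): arr[5]=12 > arr[6]=8
(5, 7): arr[5]=12 > arr[7]=10

Total inversions: 16

The array has 16 inversion(s): (0,1), (0,2), (0,3), (0,5), (0,6), (0,7), (1,2), (1,3), (1,6), (1,7), (2,3), (4,5), (4,6), (4,7), (5,6), (5,7). Each pair (i,j) satisfies i < j and arr[i] > arr[j].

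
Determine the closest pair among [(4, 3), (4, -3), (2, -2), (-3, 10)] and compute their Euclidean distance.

Computing all pairwise distances among 4 points:

d((4, 3), (4, -3)) = 6.0
d((4, 3), (2, -2)) = 5.3852
d((4, 3), (-3, 10)) = 9.8995
d((4, -3), (2, -2)) = 2.2361 <-- minimum
d((4, -3), (-3, 10)) = 14.7648
d((2, -2), (-3, 10)) = 13.0

Closest pair: (4, -3) and (2, -2) with distance 2.2361

The closest pair is (4, -3) and (2, -2) with Euclidean distance 2.2361. For 4 points, brute-force pairwise comparison is shown above. For large n, the divide-and-conquer algorithm (sort by x, recurse on halves, check the dividing strip) achieves O(n log n).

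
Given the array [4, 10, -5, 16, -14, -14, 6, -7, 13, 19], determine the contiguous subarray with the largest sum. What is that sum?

Using Kadane's algorithm on [4, 10, -5, 16, -14, -14, 6, -7, 13, 19]:

Scanning through the array:
Position 1 (value 10): max_ending_here = 14, max_so_far = 14
Position 2 (value -5): max_ending_here = 9, max_so_far = 14
Position 3 (value 16): max_ending_here = 25, max_so_far = 25
Position 4 (value -14): max_ending_here = 11, max_so_far = 25
Position 5 (value -14): max_ending_here = -3, max_so_far = 25
Position 6 (value 6): max_ending_here = 6, max_so_far = 25
Position 7 (value -7): max_ending_here = -1, max_so_far = 25
Position 8 (value 13): max_ending_here = 13, max_so_far = 25
Position 9 (value 19): max_ending_here = 32, max_so_far = 32

Maximum subarray: [13, 19]
Maximum sum: 32

The maximum subarray is [13, 19] with sum 32. This subarray runs from index 8 to index 9.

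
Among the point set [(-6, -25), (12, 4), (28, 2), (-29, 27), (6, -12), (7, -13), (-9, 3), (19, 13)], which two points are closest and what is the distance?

Computing all pairwise distances among 8 points:

d((-6, -25), (12, 4)) = 34.1321
d((-6, -25), (28, 2)) = 43.4166
d((-6, -25), (-29, 27)) = 56.8595
d((-6, -25), (6, -12)) = 17.6918
d((-6, -25), (7, -13)) = 17.6918
d((-6, -25), (-9, 3)) = 28.1603
d((-6, -25), (19, 13)) = 45.4863
d((12, 4), (28, 2)) = 16.1245
d((12, 4), (-29, 27)) = 47.0106
d((12, 4), (6, -12)) = 17.088
d((12, 4), (7, -13)) = 17.72
d((12, 4), (-9, 3)) = 21.0238
d((12, 4), (19, 13)) = 11.4018
d((28, 2), (-29, 27)) = 62.2415
d((28, 2), (6, -12)) = 26.0768
d((28, 2), (7, -13)) = 25.807
d((28, 2), (-9, 3)) = 37.0135
d((28, 2), (19, 13)) = 14.2127
d((-29, 27), (6, -12)) = 52.4023
d((-29, 27), (7, -13)) = 53.8145
d((-29, 27), (-9, 3)) = 31.241
d((-29, 27), (19, 13)) = 50.0
d((6, -12), (7, -13)) = 1.4142 <-- minimum
d((6, -12), (-9, 3)) = 21.2132
d((6, -12), (19, 13)) = 28.178
d((7, -13), (-9, 3)) = 22.6274
d((7, -13), (19, 13)) = 28.6356
d((-9, 3), (19, 13)) = 29.7321

Closest pair: (6, -12) and (7, -13) with distance 1.4142

The closest pair is (6, -12) and (7, -13) with Euclidean distance 1.4142. For 8 points, brute-force pairwise comparison is shown above. For large n, the divide-and-conquer algorithm (sort by x, recurse on halves, check the dividing strip) achieves O(n log n).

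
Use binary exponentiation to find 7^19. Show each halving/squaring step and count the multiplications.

Computing 7^19 by squaring (build up from 7^1; each line after the first costs one multiplication):

7^1 = 7
7^2 = (7^1)^2 = 7^2 = 49
7^4 = (7^2)^2 = 49^2 = 2401
7^8 = (7^4)^2 = 2401^2 = 5764801
7^9 = 7 * 7^8 = 7 * 5764801 = 40353607
7^18 = (7^9)^2 = 40353607^2 = 1628413597910449
7^19 = 7 * 7^18 = 7 * 1628413597910449 = 11398895185373143

Result: 11398895185373143
Multiplications needed: 6 (6 lines after 7^1)

7^19 = 11398895185373143. Using exponentiation by squaring, this requires 6 multiplications. The key idea: if the exponent is even, square the half-power; if odd, multiply by the base once.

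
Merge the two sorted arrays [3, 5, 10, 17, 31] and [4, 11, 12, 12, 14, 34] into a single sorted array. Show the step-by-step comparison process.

Merging process:

Compare 3 vs 4: take 3 from left. Merged: [3]
Compare 5 vs 4: take 4 from right. Merged: [3, 4]
Compare 5 vs 11: take 5 from left. Merged: [3, 4, 5]
Compare 10 vs 11: take 10 from left. Merged: [3, 4, 5, 10]
Compare 17 vs 11: take 11 from right. Merged: [3, 4, 5, 10, 11]
Compare 17 vs 12: take 12 from right. Merged: [3, 4, 5, 10, 11, 12]
Compare 17 vs 12: take 12 from right. Merged: [3, 4, 5, 10, 11, 12, 12]
Compare 17 vs 14: take 14 from right. Merged: [3, 4, 5, 10, 11, 12, 12, 14]
Compare 17 vs 34: take 17 from left. Merged: [3, 4, 5, 10, 11, 12, 12, 14, 17]
Compare 31 vs 34: take 31 from left. Merged: [3, 4, 5, 10, 11, 12, 12, 14, 17, 31]
Append remaining from right: [34]. Merged: [3, 4, 5, 10, 11, 12, 12, 14, 17, 31, 34]

Final merged array: [3, 4, 5, 10, 11, 12, 12, 14, 17, 31, 34]
Total comparisons: 10

The merged array is [3, 4, 5, 10, 11, 12, 12, 14, 17, 31, 34], requiring 10 comparisons. The merge step runs in O(n) time where n is the total number of elements.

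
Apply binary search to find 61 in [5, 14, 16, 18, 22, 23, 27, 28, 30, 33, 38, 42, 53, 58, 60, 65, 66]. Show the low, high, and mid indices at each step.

Binary search for 61 in [5, 14, 16, 18, 22, 23, 27, 28, 30, 33, 38, 42, 53, 58, 60, 65, 66]:

lo=0, hi=16, mid=8, arr[mid]=30 -> 30 < 61, search right half
lo=9, hi=16, mid=12, arr[mid]=53 -> 53 < 61, search right half
lo=13, hi=16, mid=14, arr[mid]=60 -> 60 < 61, search right half
lo=15, hi=16, mid=15, arr[mid]=65 -> 65 > 61, search left half
lo=15 > hi=14, target 61 not found

Binary search determines that 61 is not in the array after 4 comparisons. The search space was exhausted without finding the target.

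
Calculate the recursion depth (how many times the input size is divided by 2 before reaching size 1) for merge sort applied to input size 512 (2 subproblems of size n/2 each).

For divide and conquer with division factor 2:

Problem sizes at each level:
Level 0: 512
Level 1: 256
Level 2: 128
Level 3: 64
Level 4: 32
Level 5: 16
Level 6: 8
Level 7: 4
Level 8: 2
Level 9: 1

The root is level 0 and the size-1 base case is level 9 (the tree spans levels 0 through 9, i.e. 10 levels counting the root), so the depth is the number of divisions: log_2(512) = 9

The recursion tree depth is log_2(512) = 9. At each level, the problem size is divided by 2, so it takes 9 divisions to reduce to a base case of size 1. The algorithm makes 2 recursive calls at each level.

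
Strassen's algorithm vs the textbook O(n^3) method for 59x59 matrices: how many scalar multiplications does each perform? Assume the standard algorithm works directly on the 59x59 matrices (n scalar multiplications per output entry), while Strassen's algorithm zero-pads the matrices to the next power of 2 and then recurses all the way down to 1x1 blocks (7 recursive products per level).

Matrix multiplication for 59x59 matrices:

Strassen's algorithm requires power-of-2 dimensions. Pad 59x59 to 64x64 (next power of 2).

Standard algorithm: 59^3 = 205379 multiplications
Strassen's algorithm: 7^(log2(64)) = 7^6 = 117649 multiplications
Savings: 205379 - 117649 = 87730 multiplications

Standard: 205379 multiplications (59^3). Strassen: 117649 multiplications (7^6, after padding to 64x64). Strassen reduces 8 recursive multiplications to 7 at each level.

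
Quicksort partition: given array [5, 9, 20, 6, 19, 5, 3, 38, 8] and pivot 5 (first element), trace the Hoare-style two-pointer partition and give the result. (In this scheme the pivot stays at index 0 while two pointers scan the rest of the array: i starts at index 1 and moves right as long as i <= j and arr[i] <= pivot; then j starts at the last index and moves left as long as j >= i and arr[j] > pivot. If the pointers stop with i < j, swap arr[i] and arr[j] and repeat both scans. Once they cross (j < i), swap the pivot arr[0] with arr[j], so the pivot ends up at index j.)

Hoare-style two-pointer partition with pivot = 5:

Initial array: [5, 9, 20, 6, 19, 5, 3, 38, 8]

Pointers start at i = 1, j = 8.
i stops at index 1 (arr[1]=9 > 5), j stops at index 6 (arr[6]=3 <= 5): swap arr[1] and arr[6], array becomes [5, 3, 20, 6, 19, 5, 9, 38, 8]
i stops at index 2 (arr[2]=20 > 5), j stops at index 5 (arr[5]=5 <= 5): swap arr[2] and arr[5], array becomes [5, 3, 5, 6, 19, 20, 9, 38, 8]
i ends at 3, j ends at 2: the pointers have crossed (j < i), so scanning stops.

Swap pivot arr[0] with arr[2] to place pivot at position 2: [5, 3, 5, 6, 19, 20, 9, 38, 8]
Pivot position: 2

After partitioning with pivot 5, the array becomes [5, 3, 5, 6, 19, 20, 9, 38, 8]. The pivot is placed at index 2. All elements to the left of the pivot are <= 5, and all elements to the right are > 5.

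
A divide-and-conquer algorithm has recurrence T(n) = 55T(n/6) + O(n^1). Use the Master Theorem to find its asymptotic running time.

Master Theorem for T(n) = 55T(n/6) + O(n^1):

a = 55, b = 6, c = 1
log_b(a) = log_6(55) = 2.2365

Case 1: c = 1 < log_6(55) = 2.2365
T(n) = O(n^(log_6 55))

For T(n) = 55T(n/6) + O(n^1): log_6(55) = 2.2365. This is Case 1 of the Master Theorem (c < log_b(a), work dominated by leaves), giving O(n^(log_6 55)).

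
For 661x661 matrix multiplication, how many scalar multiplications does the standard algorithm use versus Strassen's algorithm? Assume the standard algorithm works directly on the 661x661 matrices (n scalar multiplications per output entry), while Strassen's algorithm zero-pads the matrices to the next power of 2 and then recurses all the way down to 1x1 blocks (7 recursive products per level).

Matrix multiplication for 661x661 matrices:

Strassen's algorithm requires power-of-2 dimensions. Pad 661x661 to 1024x1024 (next power of 2).

Standard algorithm: 661^3 = 288804781 multiplications
Strassen's algorithm: 7^(log2(1024)) = 7^10 = 282475249 multiplications
Savings: 288804781 - 282475249 = 6329532 multiplications

Standard: 288804781 multiplications (661^3). Strassen: 282475249 multiplications (7^10, after padding to 1024x1024). Strassen reduces 8 recursive multiplications to 7 at each level.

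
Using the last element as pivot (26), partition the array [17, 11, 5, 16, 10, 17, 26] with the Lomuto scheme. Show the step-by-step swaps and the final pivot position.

Lomuto partition with pivot = 26:

Initial array: [17, 11, 5, 16, 10, 17, 26]

arr[0]=17 <= 26: swap with position 0, array becomes [17, 11, 5, 16, 10, 17, 26]
arr[1]=11 <= 26: swap with position 1, array becomes [17, 11, 5, 16, 10, 17, 26]
arr[2]=5 <= 26: swap with position 2, array becomes [17, 11, 5, 16, 10, 17, 26]
arr[3]=16 <= 26: swap with position 3, array becomes [17, 11, 5, 16, 10, 17, 26]
arr[4]=10 <= 26: swap with position 4, array becomes [17, 11, 5, 16, 10, 17, 26]
arr[5]=17 <= 26: swap with position 5, array becomes [17, 11, 5, 16, 10, 17, 26]

Place pivot at position 6: [17, 11, 5, 16, 10, 17, 26]
Pivot position: 6

After partitioning with pivot 26, the array becomes [17, 11, 5, 16, 10, 17, 26]. The pivot is placed at index 6. All elements to the left of the pivot are <= 26, and all elements to the right are > 26.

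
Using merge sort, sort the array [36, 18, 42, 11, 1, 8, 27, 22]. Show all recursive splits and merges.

Merge sort trace:

Split: [36, 18, 42, 11, 1, 8, 27, 22] -> [36, 18, 42, 11] and [1, 8, 27, 22]
  Split: [36, 18, 42, 11] -> [36, 18] and [42, 11]
    Split: [36, 18] -> [36] and [18]
    Merge: [36] + [18] -> [18, 36]
    Split: [42, 11] -> [42] and [11]
    Merge: [42] + [11] -> [11, 42]
  Merge: [18, 36] + [11, 42] -> [11, 18, 36, 42]
  Split: [1, 8, 27, 22] -> [1, 8] and [27, 22]
    Split: [1, 8] -> [1] and [8]
    Merge: [1] + [8] -> [1, 8]
    Split: [27, 22] -> [27] and [22]
    Merge: [27] + [22] -> [22, 27]
  Merge: [1, 8] + [22, 27] -> [1, 8, 22, 27]
Merge: [11, 18, 36, 42] + [1, 8, 22, 27] -> [1, 8, 11, 18, 22, 27, 36, 42]

Final sorted array: [1, 8, 11, 18, 22, 27, 36, 42]

The merge sort proceeds by recursively splitting the array and merging sorted halves.
After all merges, the sorted array is [1, 8, 11, 18, 22, 27, 36, 42].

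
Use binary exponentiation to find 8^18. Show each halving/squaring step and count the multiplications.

Computing 8^18 by squaring (build up from 8^1; each line after the first costs one multiplication):

8^1 = 8
8^2 = (8^1)^2 = 8^2 = 64
8^4 = (8^2)^2 = 64^2 = 4096
8^8 = (8^4)^2 = 4096^2 = 16777216
8^9 = 8 * 8^8 = 8 * 16777216 = 134217728
8^18 = (8^9)^2 = 134217728^2 = 18014398509481984

Result: 18014398509481984
Multiplications needed: 5 (5 lines after 8^1)

8^18 = 18014398509481984. Using exponentiation by squaring, this requires 5 multiplications. The key idea: if the exponent is even, square the half-power; if odd, multiply by the base once.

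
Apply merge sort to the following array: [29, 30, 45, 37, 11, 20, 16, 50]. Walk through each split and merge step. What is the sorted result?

Merge sort trace:

Split: [29, 30, 45, 37, 11, 20, 16, 50] -> [29, 30, 45, 37] and [11, 20, 16, 50]
  Split: [29, 30, 45, 37] -> [29, 30] and [45, 37]
    Split: [29, 30] -> [29] and [30]
    Merge: [29] + [30] -> [29, 30]
    Split: [45, 37] -> [45] and [37]
    Merge: [45] + [37] -> [37, 45]
  Merge: [29, 30] + [37, 45] -> [29, 30, 37, 45]
  Split: [11, 20, 16, 50] -> [11, 20] and [16, 50]
    Split: [11, 20] -> [11] and [20]
    Merge: [11] + [20] -> [11, 20]
    Split: [16, 50] -> [16] and [50]
    Merge: [16] + [50] -> [16, 50]
  Merge: [11, 20] + [16, 50] -> [11, 16, 20, 50]
Merge: [29, 30, 37, 45] + [11, 16, 20, 50] -> [11, 16, 20, 29, 30, 37, 45, 50]

Final sorted array: [11, 16, 20, 29, 30, 37, 45, 50]

The merge sort proceeds by recursively splitting the array and merging sorted halves.
After all merges, the sorted array is [11, 16, 20, 29, 30, 37, 45, 50].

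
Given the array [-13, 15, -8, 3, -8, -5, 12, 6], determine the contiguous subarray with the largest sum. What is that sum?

Using Kadane's algorithm on [-13, 15, -8, 3, -8, -5, 12, 6]:

Scanning through the array:
Position 1 (value 15): max_ending_here = 15, max_so_far = 15
Position 2 (value -8): max_ending_here = 7, max_so_far = 15
Position 3 (value 3): max_ending_here = 10, max_so_far = 15
Position 4 (value -8): max_ending_here = 2, max_so_far = 15
Position 5 (value -5): max_ending_here = -3, max_so_far = 15
Position 6 (value 12): max_ending_here = 12, max_so_far = 15
Position 7 (value 6): max_ending_here = 18, max_so_far = 18

Maximum subarray: [12, 6]
Maximum sum: 18

The maximum subarray is [12, 6] with sum 18. This subarray runs from index 6 to index 7.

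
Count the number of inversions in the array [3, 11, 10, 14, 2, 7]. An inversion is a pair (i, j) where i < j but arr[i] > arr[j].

Finding inversions in [3, 11, 10, 14, 2, 7]:

(0, 4): arr[0]=3 > arr[4]=2
(1, 2): arr[1]=11 > arr[2]=10
(1, 4): arr[1]=11 > arr[4]=2
(1, 5): arr[1]=11 > arr[5]=7
(2, 4): arr[2]=10 > arr[4]=2
(2, 5): arr[2]=10 > arr[5]=7
(3, 4): arr[3]=14 > arr[4]=2
(3, 5): arr[3]=14 > arr[5]=7

Total inversions: 8

The array has 8 inversion(s): (0,4), (1,2), (1,4), (1,5), (2,4), (2,5), (3,4), (3,5). Each pair (i,j) satisfies i < j and arr[i] > arr[j].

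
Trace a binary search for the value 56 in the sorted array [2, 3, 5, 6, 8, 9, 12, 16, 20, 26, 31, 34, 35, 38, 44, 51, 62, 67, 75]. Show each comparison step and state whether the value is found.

Binary search for 56 in [2, 3, 5, 6, 8, 9, 12, 16, 20, 26, 31, 34, 35, 38, 44, 51, 62, 67, 75]:

lo=0, hi=18, mid=9, arr[mid]=26 -> 26 < 56, search right half
lo=10, hi=18, mid=14, arr[mid]=44 -> 44 < 56, search right half
lo=15, hi=18, mid=16, arr[mid]=62 -> 62 > 56, search left half
lo=15, hi=15, mid=15, arr[mid]=51 -> 51 < 56, search right half
lo=16 > hi=15, target 56 not found

Binary search determines that 56 is not in the array after 4 comparisons. The search space was exhausted without finding the target.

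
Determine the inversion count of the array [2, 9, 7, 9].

Finding inversions in [2, 9, 7, 9]:

(1, 2): arr[1]=9 > arr[2]=7

Total inversions: 1

The array has 1 inversion(s): (1,2). Each pair (i,j) satisfies i < j and arr[i] > arr[j].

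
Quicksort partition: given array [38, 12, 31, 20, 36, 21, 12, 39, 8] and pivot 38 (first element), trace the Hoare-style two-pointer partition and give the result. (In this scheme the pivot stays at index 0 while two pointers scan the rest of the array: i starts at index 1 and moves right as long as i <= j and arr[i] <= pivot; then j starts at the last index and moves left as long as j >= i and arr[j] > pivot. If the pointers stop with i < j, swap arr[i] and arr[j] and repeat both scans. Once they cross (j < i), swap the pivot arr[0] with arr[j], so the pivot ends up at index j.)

Hoare-style two-pointer partition with pivot = 38:

Initial array: [38, 12, 31, 20, 36, 21, 12, 39, 8]

Pointers start at i = 1, j = 8.
i stops at index 7 (arr[7]=39 > 38), j stops at index 8 (arr[8]=8 <= 38): swap arr[7] and arr[8], array becomes [38, 12, 31, 20, 36, 21, 12, 8, 39]
i ends at 8, j ends at 7: the pointers have crossed (j < i), so scanning stops.

Swap pivot arr[0] with arr[7] to place pivot at position 7: [8, 12, 31, 20, 36, 21, 12, 38, 39]
Pivot position: 7

After partitioning with pivot 38, the array becomes [8, 12, 31, 20, 36, 21, 12, 38, 39]. The pivot is placed at index 7. All elements to the left of the pivot are <= 38, and all elements to the right are > 38.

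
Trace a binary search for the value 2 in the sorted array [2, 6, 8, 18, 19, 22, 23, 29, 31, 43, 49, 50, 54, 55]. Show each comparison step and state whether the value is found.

Binary search for 2 in [2, 6, 8, 18, 19, 22, 23, 29, 31, 43, 49, 50, 54, 55]:

lo=0, hi=13, mid=6, arr[mid]=23 -> 23 > 2, search left half
lo=0, hi=5, mid=2, arr[mid]=8 -> 8 > 2, search left half
lo=0, hi=1, mid=0, arr[mid]=2 -> Found target at index 0!

Binary search finds 2 at index 0 after 3 comparisons. The search repeatedly halves the search space by comparing with the middle element.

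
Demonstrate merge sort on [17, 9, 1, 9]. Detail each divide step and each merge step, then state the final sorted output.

Merge sort trace:

Split: [17, 9, 1, 9] -> [17, 9] and [1, 9]
  Split: [17, 9] -> [17] and [9]
  Merge: [17] + [9] -> [9, 17]
  Split: [1, 9] -> [1] and [9]
  Merge: [1] + [9] -> [1, 9]
Merge: [9, 17] + [1, 9] -> [1, 9, 9, 17]

Final sorted array: [1, 9, 9, 17]

The merge sort proceeds by recursively splitting the array and merging sorted halves.
After all merges, the sorted array is [1, 9, 9, 17].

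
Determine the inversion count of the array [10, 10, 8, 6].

Finding inversions in [10, 10, 8, 6]:

(0, 2): arr[0]=10 > arr[2]=8
(0, 3): arr[0]=10 > arr[3]=6
(1, 2): arr[1]=10 > arr[2]=8
(1, 3): arr[1]=10 > arr[3]=6
(2, 3): arr[2]=8 > arr[3]=6

Total inversions: 5

The array has 5 inversion(s): (0,2), (0,3), (1,2), (1,3), (2,3). Each pair (i,j) satisfies i < j and arr[i] > arr[j].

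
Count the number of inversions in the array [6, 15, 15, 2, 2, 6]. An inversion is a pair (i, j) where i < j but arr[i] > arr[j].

Finding inversions in [6, 15, 15, 2, 2, 6]:

(0, 3): arr[0]=6 > arr[3]=2
(0, 4): arr[0]=6 > arr[4]=2
(1, 3): arr[1]=15 > arr[3]=2
(1, 4): arr[1]=15 > arr[4]=2
(1, 5): arr[1]=15 > arr[5]=6
(2, 3): arr[2]=15 > arr[3]=2
(2, 4): arr[2]=15 > arr[4]=2
(2, 5): arr[2]=15 > arr[5]=6

Total inversions: 8

The array has 8 inversion(s): (0,3), (0,4), (1,3), (1,4), (1,5), (2,3), (2,4), (2,5). Each pair (i,j) satisfies i < j and arr[i] > arr[j].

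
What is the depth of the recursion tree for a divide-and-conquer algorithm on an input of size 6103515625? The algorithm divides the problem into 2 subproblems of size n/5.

For divide and conquer with division factor 5:

Problem sizes at each level:
Level 0: 6103515625
Level 1: 1220703125
Level 2: 244140625
Level 3: 48828125
Level 4: 9765625
Level 5: 1953125
Level 6: 390625
Level 7: 78125
Level 8: 15625
Level 9: 3125
Level 10: 625
Level 11: 125
Level 12: 25
Level 13: 5
Level 14: 1

The root is level 0 and the size-1 base case is level 14 (the tree spans levels 0 through 14, i.e. 15 levels counting the root), so the depth is the number of divisions: log_5(6103515625) = 14

The recursion tree depth is log_5(6103515625) = 14. At each level, the problem size is divided by 5, so it takes 14 divisions to reduce to a base case of size 1. The algorithm makes 2 recursive calls at each level.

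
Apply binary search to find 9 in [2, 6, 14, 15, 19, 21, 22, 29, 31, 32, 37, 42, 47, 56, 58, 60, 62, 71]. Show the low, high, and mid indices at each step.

Binary search for 9 in [2, 6, 14, 15, 19, 21, 22, 29, 31, 32, 37, 42, 47, 56, 58, 60, 62, 71]:

lo=0, hi=17, mid=8, arr[mid]=31 -> 31 > 9, search left half
lo=0, hi=7, mid=3, arr[mid]=15 -> 15 > 9, search left half
lo=0, hi=2, mid=1, arr[mid]=6 -> 6 < 9, search right half
lo=2, hi=2, mid=2, arr[mid]=14 -> 14 > 9, search left half
lo=2 > hi=1, target 9 not found

Binary search determines that 9 is not in the array after 4 comparisons. The search space was exhausted without finding the target.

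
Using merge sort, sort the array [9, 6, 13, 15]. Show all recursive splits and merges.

Merge sort trace:

Split: [9, 6, 13, 15] -> [9, 6] and [13, 15]
  Split: [9, 6] -> [9] and [6]
  Merge: [9] + [6] -> [6, 9]
  Split: [13, 15] -> [13] and [15]
  Merge: [13] + [15] -> [13, 15]
Merge: [6, 9] + [13, 15] -> [6, 9, 13, 15]

Final sorted array: [6, 9, 13, 15]

The merge sort proceeds by recursively splitting the array and merging sorted halves.
After all merges, the sorted array is [6, 9, 13, 15].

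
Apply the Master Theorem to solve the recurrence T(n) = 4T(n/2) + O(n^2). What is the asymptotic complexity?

Master Theorem for T(n) = 4T(n/2) + O(n^2):

a = 4, b = 2, c = 2
log_b(a) = log_2(4) = 2.0000

Case 2: c = 2 = log_2(4) = 2.0000
T(n) = O(n^2 log n) = O(n^2 log n)

For T(n) = 4T(n/2) + O(n^2): log_2(4) = 2.0000. This is Case 2 of the Master Theorem (c = log_b(a), equal work at all levels), giving O(n^2 log n).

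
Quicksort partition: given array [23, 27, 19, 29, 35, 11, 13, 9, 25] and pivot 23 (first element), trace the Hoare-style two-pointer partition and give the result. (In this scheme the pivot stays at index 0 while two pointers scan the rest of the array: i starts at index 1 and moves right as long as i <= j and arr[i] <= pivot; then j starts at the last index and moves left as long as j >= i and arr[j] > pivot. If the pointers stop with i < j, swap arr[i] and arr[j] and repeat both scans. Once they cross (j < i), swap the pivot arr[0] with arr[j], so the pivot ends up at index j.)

Hoare-style two-pointer partition with pivot = 23:

Initial array: [23, 27, 19, 29, 35, 11, 13, 9, 25]

Pointers start at i = 1, j = 8.
i stops at index 1 (arr[1]=27 > 23), j stops at index 7 (arr[7]=9 <= 23): swap arr[1] and arr[7], array becomes [23, 9, 19, 29, 35, 11, 13, 27, 25]
i stops at index 3 (arr[3]=29 > 23), j stops at index 6 (arr[6]=13 <= 23): swap arr[3] and arr[6], array becomes [23, 9, 19, 13, 35, 11, 29, 27, 25]
i stops at index 4 (arr[4]=35 > 23), j stops at index 5 (arr[5]=11 <= 23): swap arr[4] and arr[5], array becomes [23, 9, 19, 13, 11, 35, 29, 27, 25]
i ends at 5, j ends at 4: the pointers have crossed (j < i), so scanning stops.

Swap pivot arr[0] with arr[4] to place pivot at position 4: [11, 9, 19, 13, 23, 35, 29, 27, 25]
Pivot position: 4

After partitioning with pivot 23, the array becomes [11, 9, 19, 13, 23, 35, 29, 27, 25]. The pivot is placed at index 4. All elements to the left of the pivot are <= 23, and all elements to the right are > 23.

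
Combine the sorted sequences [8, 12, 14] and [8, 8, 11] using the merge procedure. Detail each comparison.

Merging process:

Compare 8 vs 8: take 8 from left. Merged: [8]
Compare 12 vs 8: take 8 from right. Merged: [8, 8]
Compare 12 vs 8: take 8 from right. Merged: [8, 8, 8]
Compare 12 vs 11: take 11 from right. Merged: [8, 8, 8, 11]
Append remaining from left: [12, 14]. Merged: [8, 8, 8, 11, 12, 14]

Final merged array: [8, 8, 8, 11, 12, 14]
Total comparisons: 4

The merged array is [8, 8, 8, 11, 12, 14], requiring 4 comparisons. The merge step runs in O(n) time where n is the total number of elements.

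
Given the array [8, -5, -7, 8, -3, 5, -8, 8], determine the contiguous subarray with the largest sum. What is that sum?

Using Kadane's algorithm on [8, -5, -7, 8, -3, 5, -8, 8]:

Scanning through the array:
Position 1 (value -5): max_ending_here = 3, max_so_far = 8
Position 2 (value -7): max_ending_here = -4, max_so_far = 8
Position 3 (value 8): max_ending_here = 8, max_so_far = 8
Position 4 (value -3): max_ending_here = 5, max_so_far = 8
Position 5 (value 5): max_ending_here = 10, max_so_far = 10
Position 6 (value -8): max_ending_here = 2, max_so_far = 10
Position 7 (value 8): max_ending_here = 10, max_so_far = 10

Maximum subarray: [8, -3, 5]
Maximum sum: 10

The maximum subarray is [8, -3, 5] with sum 10. This subarray runs from index 3 to index 5.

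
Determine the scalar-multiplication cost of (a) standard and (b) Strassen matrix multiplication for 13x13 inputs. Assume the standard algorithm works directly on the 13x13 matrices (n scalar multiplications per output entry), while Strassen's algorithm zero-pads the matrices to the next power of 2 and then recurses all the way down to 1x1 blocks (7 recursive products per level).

Matrix multiplication for 13x13 matrices:

Strassen's algorithm requires power-of-2 dimensions. Pad 13x13 to 16x16 (next power of 2).

Standard algorithm: 13^3 = 2197 multiplications
Strassen's algorithm: 7^(log2(16)) = 7^4 = 2401 multiplications
Difference: 2197 - 2401 = -204 (Strassen uses MORE here due to padding overhead — for small or just-over-power-of-2 n, padding can outweigh the per-level savings)

Standard: 2197 multiplications (13^3). Strassen: 2401 multiplications (7^4, after padding to 16x16). Strassen reduces 8 recursive multiplications to 7 at each level.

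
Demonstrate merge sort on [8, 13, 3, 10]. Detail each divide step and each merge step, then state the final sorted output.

Merge sort trace:

Split: [8, 13, 3, 10] -> [8, 13] and [3, 10]
  Split: [8, 13] -> [8] and [13]
  Merge: [8] + [13] -> [8, 13]
  Split: [3, 10] -> [3] and [10]
  Merge: [3] + [10] -> [3, 10]
Merge: [8, 13] + [3, 10] -> [3, 8, 10, 13]

Final sorted array: [3, 8, 10, 13]

The merge sort proceeds by recursively splitting the array and merging sorted halves.
After all merges, the sorted array is [3, 8, 10, 13].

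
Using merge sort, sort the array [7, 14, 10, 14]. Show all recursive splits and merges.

Merge sort trace:

Split: [7, 14, 10, 14] -> [7, 14] and [10, 14]
  Split: [7, 14] -> [7] and [14]
  Merge: [7] + [14] -> [7, 14]
  Split: [10, 14] -> [10] and [14]
  Merge: [10] + [14] -> [10, 14]
Merge: [7, 14] + [10, 14] -> [7, 10, 14, 14]

Final sorted array: [7, 10, 14, 14]

The merge sort proceeds by recursively splitting the array and merging sorted halves.
After all merges, the sorted array is [7, 10, 14, 14].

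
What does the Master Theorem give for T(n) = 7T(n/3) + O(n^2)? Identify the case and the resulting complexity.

Master Theorem for T(n) = 7T(n/3) + O(n^2):

a = 7, b = 3, c = 2
log_b(a) = log_3(7) = 1.7712

Case 3: c = 2 > log_3(7) = 1.7712
T(n) = O(n^2) = O(n^2)

For T(n) = 7T(n/3) + O(n^2): log_3(7) = 1.7712. This is Case 3 of the Master Theorem (c > log_b(a), work dominated by root), giving O(n^2).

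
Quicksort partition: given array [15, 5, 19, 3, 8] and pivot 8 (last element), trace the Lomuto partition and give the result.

Lomuto partition with pivot = 8:

Initial array: [15, 5, 19, 3, 8]

arr[0]=15 > 8: no swap
arr[1]=5 <= 8: swap with position 0, array becomes [5, 15, 19, 3, 8]
arr[2]=19 > 8: no swap
arr[3]=3 <= 8: swap with position 1, array becomes [5, 3, 19, 15, 8]

Place pivot at position 2: [5, 3, 8, 15, 19]
Pivot position: 2

After partitioning with pivot 8, the array becomes [5, 3, 8, 15, 19]. The pivot is placed at index 2. All elements to the left of the pivot are <= 8, and all elements to the right are > 8.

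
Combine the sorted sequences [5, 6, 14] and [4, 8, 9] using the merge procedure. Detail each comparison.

Merging process:

Compare 5 vs 4: take 4 from right. Merged: [4]
Compare 5 vs 8: take 5 from left. Merged: [4, 5]
Compare 6 vs 8: take 6 from left. Merged: [4, 5, 6]
Compare 14 vs 8: take 8 from right. Merged: [4, 5, 6, 8]
Compare 14 vs 9: take 9 from right. Merged: [4, 5, 6, 8, 9]
Append remaining from left: [14]. Merged: [4, 5, 6, 8, 9, 14]

Final merged array: [4, 5, 6, 8, 9, 14]
Total comparisons: 5

The merged array is [4, 5, 6, 8, 9, 14], requiring 5 comparisons. The merge step runs in O(n) time where n is the total number of elements.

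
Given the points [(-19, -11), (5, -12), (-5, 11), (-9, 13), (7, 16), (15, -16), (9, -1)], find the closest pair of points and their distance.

Computing all pairwise distances among 7 points:

d((-19, -11), (5, -12)) = 24.0208
d((-19, -11), (-5, 11)) = 26.0768
d((-19, -11), (-9, 13)) = 26.0
d((-19, -11), (7, 16)) = 37.4833
d((-19, -11), (15, -16)) = 34.3657
d((-19, -11), (9, -1)) = 29.7321
d((5, -12), (-5, 11)) = 25.0799
d((5, -12), (-9, 13)) = 28.6531
d((5, -12), (7, 16)) = 28.0713
d((5, -12), (15, -16)) = 10.7703
d((5, -12), (9, -1)) = 11.7047
d((-5, 11), (-9, 13)) = 4.4721 <-- minimum
d((-5, 11), (7, 16)) = 13.0
d((-5, 11), (15, -16)) = 33.6006
d((-5, 11), (9, -1)) = 18.4391
d((-9, 13), (7, 16)) = 16.2788
d((-9, 13), (15, -16)) = 37.6431
d((-9, 13), (9, -1)) = 22.8035
d((7, 16), (15, -16)) = 32.9848
d((7, 16), (9, -1)) = 17.1172
d((15, -16), (9, -1)) = 16.1555

Closest pair: (-5, 11) and (-9, 13) with distance 4.4721

The closest pair is (-5, 11) and (-9, 13) with Euclidean distance 4.4721. For 7 points, brute-force pairwise comparison is shown above. For large n, the divide-and-conquer algorithm (sort by x, recurse on halves, check the dividing strip) achieves O(n log n).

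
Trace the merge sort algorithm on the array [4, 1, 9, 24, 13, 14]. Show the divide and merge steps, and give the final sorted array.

Merge sort trace:

Split: [4, 1, 9, 24, 13, 14] -> [4, 1, 9] and [24, 13, 14]
  Split: [4, 1, 9] -> [4] and [1, 9]
    Split: [1, 9] -> [1] and [9]
    Merge: [1] + [9] -> [1, 9]
  Merge: [4] + [1, 9] -> [1, 4, 9]
  Split: [24, 13, 14] -> [24] and [13, 14]
    Split: [13, 14] -> [13] and [14]
    Merge: [13] + [14] -> [13, 14]
  Merge: [24] + [13, 14] -> [13, 14, 24]
Merge: [1, 4, 9] + [13, 14, 24] -> [1, 4, 9, 13, 14, 24]

Final sorted array: [1, 4, 9, 13, 14, 24]

The merge sort proceeds by recursively splitting the array and merging sorted halves.
After all merges, the sorted array is [1, 4, 9, 13, 14, 24].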